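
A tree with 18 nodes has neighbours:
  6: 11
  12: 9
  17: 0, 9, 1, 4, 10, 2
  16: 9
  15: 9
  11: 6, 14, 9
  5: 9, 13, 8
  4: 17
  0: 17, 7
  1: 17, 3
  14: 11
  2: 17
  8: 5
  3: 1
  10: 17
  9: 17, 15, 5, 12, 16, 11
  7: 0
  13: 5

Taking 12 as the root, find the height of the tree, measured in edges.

4

3 sits deepest: 12–9–17–1–3 — 4 edges from the root.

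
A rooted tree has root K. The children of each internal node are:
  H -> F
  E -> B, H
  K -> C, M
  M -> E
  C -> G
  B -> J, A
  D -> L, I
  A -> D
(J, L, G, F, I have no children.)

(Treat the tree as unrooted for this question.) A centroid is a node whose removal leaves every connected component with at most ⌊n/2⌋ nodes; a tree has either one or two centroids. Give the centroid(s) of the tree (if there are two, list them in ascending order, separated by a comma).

If E is removed the pieces have sizes 6, 4, 2, all ≤ ⌊13/2⌋ = 6.
No neighbour of E does as well, so E is the unique centroid.

E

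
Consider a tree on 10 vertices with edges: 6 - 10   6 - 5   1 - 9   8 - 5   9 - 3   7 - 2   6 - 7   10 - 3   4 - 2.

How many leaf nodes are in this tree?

3

The leaves are 1, 4, 8.
That is 3 leaves.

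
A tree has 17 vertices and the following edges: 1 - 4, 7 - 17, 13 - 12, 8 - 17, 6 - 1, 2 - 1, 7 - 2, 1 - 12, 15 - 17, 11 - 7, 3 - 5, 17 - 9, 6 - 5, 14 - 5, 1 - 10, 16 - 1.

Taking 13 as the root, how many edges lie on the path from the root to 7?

4

Path from 13 to 7: 13 – 12 – 1 – 2 – 7, which has 4 edges.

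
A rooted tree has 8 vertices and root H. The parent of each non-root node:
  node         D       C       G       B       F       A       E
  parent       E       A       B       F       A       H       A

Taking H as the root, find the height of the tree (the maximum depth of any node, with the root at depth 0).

G sits deepest: H–A–F–B–G — 4 edges from the root.

4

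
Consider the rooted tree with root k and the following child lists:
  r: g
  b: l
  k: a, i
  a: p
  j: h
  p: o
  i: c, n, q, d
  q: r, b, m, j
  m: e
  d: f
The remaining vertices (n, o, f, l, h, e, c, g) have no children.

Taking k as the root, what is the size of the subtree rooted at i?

14

Descendants of i (including itself): i, q, d, c, n, m, b, j, r, f, e, l, h, g. That's 14.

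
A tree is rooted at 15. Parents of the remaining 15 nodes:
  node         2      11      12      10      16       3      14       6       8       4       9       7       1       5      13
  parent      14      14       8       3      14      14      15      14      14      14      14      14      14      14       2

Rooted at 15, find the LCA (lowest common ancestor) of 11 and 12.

Path 11→root: 11 14 15; path 12→root: 12 8 14 15.
First common node: 14.

14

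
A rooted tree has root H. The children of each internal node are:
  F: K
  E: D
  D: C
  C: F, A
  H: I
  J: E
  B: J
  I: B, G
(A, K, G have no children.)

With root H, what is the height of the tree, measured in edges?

8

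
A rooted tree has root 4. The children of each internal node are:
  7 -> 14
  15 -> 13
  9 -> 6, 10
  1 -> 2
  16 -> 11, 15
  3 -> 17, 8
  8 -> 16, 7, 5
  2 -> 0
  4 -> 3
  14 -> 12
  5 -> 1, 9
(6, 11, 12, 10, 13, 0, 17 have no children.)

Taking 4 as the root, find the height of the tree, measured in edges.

A deepest node is 0, reached by 4–3–8–5–1–2–0.
That path has 6 edges, so the height is 6.

6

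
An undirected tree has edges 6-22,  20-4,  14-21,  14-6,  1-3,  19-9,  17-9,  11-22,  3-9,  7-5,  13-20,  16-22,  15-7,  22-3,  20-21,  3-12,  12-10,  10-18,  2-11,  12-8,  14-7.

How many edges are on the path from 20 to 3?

5

Walking from 20: 20 – 21 – 14 – 6 – 22 – 3. Length 5.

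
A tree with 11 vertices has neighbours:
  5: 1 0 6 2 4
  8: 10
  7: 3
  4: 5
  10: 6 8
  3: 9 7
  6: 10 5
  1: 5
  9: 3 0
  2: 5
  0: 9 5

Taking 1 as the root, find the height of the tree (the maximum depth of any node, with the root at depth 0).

5

A deepest node is 7, reached by 1 → 5 → 0 → 9 → 3 → 7.
That path has 5 edges, so the height is 5.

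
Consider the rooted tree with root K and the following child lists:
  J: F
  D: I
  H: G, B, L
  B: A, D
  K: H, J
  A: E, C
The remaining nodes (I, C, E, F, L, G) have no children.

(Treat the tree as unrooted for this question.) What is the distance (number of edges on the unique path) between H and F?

The path is H – K – J – F, which has 3 edges.

3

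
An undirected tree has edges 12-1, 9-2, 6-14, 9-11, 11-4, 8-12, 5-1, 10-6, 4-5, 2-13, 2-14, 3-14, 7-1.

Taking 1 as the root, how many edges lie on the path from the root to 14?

6

1–5–4–11–9–2–14 — 6 edges.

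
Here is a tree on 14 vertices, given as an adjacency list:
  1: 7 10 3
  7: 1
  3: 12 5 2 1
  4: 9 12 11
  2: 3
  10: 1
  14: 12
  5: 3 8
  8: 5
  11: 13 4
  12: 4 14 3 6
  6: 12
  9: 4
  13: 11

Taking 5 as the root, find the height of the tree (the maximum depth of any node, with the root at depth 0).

The longest root-to-leaf path is 5–3–12–4–11–13 (5 edges).

5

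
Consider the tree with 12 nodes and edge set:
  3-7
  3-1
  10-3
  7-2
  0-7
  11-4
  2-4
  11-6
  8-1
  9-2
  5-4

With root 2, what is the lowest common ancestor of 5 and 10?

Path 5→root: 5 4 2; path 10→root: 10 3 7 2.
First common node: 2.

2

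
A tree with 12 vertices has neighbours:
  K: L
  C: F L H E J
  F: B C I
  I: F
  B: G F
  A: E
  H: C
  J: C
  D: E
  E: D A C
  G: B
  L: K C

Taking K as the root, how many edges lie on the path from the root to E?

3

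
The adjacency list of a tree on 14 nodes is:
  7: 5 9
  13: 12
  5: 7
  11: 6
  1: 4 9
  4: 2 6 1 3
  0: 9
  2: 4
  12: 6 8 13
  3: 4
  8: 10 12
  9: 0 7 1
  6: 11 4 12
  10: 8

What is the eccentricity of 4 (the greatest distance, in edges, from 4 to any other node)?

Distances from 4 peak at 4, attained at 5 (10 also at distance 4).
4–1–9–7–5

4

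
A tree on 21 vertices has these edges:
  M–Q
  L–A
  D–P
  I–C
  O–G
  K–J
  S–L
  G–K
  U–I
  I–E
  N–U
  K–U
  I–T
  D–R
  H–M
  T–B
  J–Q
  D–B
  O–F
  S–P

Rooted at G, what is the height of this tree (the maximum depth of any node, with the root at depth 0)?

A sits deepest: G–K–U–I–T–B–D–P–S–L–A — 10 edges from the root.

10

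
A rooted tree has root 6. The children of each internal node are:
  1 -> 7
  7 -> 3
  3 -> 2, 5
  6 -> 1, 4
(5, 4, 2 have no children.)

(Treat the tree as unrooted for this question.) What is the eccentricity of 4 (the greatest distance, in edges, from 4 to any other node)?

5

A farthest node from 4 is 5 (2 also at distance 5).
The path 4-6-1-7-3-5 has 5 edges.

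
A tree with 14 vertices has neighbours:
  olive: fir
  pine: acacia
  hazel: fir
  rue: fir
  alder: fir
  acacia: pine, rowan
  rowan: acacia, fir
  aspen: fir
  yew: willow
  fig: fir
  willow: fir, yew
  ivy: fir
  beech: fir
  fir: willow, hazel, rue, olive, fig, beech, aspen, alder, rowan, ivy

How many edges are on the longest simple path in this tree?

Starting from pine, a farthest node is yew at distance 5.
One longest path: pine - acacia - rowan - fir - willow - yew.
So the diameter is 5.

5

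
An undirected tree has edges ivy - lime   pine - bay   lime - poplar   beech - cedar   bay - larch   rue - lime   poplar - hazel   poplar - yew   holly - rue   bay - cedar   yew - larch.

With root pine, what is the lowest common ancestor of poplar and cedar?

bay

Path poplar→root: poplar yew larch bay pine; path cedar→root: cedar bay pine.
First common node: bay.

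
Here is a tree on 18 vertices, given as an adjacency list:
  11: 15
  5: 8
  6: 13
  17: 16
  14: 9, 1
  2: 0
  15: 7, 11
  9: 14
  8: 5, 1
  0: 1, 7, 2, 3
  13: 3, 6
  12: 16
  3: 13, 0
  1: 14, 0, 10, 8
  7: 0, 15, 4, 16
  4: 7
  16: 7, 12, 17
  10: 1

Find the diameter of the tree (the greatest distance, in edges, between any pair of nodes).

BFS from 17 reaches 6 last, at distance 6; BFS from 6 confirms no node is farther.
Path: 17-16-7-0-3-13-6.

6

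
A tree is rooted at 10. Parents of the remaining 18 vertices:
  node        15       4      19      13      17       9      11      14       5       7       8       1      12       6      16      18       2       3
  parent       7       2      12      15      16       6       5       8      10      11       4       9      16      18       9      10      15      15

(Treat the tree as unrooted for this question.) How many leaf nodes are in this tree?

6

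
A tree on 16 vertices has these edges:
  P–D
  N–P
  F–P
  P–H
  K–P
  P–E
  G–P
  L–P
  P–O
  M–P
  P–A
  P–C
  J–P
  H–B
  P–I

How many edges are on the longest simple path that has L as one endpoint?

Distances from L peak at 3, attained at B.
L – P – H – B

3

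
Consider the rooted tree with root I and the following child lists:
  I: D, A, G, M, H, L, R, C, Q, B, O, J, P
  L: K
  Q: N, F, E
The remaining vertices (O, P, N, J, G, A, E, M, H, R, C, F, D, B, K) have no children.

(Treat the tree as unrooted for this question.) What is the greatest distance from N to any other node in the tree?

4

The node farthest from N is K, via N – Q – I – L – K — 4 edges.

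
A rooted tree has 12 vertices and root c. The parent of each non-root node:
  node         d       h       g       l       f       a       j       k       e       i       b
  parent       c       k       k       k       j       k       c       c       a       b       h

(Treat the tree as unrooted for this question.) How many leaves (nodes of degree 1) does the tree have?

6

Degree-1 nodes: d, e, f, g, i, l — 6 of them.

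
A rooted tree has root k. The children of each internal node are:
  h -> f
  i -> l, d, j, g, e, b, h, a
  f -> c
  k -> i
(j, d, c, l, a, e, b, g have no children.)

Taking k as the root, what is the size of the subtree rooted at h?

h's subtree: {h, f, c}, size 3.

3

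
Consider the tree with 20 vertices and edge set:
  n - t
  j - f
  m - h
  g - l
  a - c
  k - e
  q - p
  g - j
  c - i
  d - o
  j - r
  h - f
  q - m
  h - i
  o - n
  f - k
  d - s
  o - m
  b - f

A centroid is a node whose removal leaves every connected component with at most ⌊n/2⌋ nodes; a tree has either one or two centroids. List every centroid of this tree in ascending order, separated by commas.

h

Removing h splits the tree into components of sizes 8, 8, 3; the largest is 8 ≤ ⌊20/2⌋ = 10.
Every other node leaves some component of size > 10, so the centroid is unique.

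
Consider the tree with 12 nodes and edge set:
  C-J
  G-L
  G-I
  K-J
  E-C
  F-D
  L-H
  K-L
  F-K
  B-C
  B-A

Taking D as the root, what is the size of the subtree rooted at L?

Descendants of L (including itself): L, H, G, I. That's 4.

4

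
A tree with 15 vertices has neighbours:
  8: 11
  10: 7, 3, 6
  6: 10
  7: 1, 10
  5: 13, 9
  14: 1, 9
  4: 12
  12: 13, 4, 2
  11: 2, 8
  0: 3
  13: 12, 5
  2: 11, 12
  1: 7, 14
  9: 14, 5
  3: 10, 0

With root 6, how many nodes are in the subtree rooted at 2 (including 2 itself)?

3

2's subtree: {2, 11, 8}, size 3.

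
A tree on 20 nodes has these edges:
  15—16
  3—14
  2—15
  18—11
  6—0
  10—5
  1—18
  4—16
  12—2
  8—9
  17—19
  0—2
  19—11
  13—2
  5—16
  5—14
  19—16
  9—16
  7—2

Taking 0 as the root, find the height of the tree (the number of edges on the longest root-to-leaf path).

7

1 sits deepest: 0–2–15–16–19–11–18–1 — 7 edges from the root.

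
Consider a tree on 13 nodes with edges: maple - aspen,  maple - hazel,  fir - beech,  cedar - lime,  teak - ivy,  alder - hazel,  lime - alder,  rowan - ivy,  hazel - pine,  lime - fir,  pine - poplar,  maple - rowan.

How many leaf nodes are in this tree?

The leaves are aspen, beech, cedar, poplar, teak.
That is 5 leaves.

5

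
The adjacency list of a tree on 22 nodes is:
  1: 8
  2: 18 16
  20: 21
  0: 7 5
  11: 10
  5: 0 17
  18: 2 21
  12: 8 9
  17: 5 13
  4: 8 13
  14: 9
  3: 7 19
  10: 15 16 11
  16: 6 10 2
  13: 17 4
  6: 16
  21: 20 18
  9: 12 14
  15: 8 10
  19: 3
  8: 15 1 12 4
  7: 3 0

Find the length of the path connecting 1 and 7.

Walking from 1: 1 - 8 - 4 - 13 - 17 - 5 - 0 - 7. Length 7.

7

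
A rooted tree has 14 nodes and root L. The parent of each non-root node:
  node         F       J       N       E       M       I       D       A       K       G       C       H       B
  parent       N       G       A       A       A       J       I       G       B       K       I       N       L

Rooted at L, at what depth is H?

Climbing from H to the root: H–N–A–G–K–B–L. That's 6 steps.

6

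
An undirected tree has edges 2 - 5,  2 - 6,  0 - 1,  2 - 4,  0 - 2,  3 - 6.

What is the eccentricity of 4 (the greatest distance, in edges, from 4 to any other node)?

Distances from 4 peak at 3, attained at 3 (1 also at distance 3).
4-2-6-3

3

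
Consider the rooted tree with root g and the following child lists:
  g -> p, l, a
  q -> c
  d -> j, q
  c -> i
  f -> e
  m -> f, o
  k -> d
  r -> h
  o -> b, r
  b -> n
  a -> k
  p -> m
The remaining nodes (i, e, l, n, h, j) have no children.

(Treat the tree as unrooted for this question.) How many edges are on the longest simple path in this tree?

11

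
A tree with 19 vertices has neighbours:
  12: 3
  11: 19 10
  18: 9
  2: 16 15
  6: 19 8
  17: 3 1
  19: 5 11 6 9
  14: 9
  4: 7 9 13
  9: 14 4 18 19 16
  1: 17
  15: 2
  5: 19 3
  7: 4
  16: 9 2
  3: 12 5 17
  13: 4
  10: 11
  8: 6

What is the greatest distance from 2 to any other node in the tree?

7

A farthest node from 2 is 1.
The path 2 – 16 – 9 – 19 – 5 – 3 – 17 – 1 has 7 edges.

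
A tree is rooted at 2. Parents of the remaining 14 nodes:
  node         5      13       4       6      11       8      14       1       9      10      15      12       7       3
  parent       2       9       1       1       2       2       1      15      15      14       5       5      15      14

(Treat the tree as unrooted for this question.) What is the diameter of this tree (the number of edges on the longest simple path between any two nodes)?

BFS from 8 reaches 10 last, at distance 6; BFS from 10 confirms no node is farther.
Path: 8-2-5-15-1-14-10.

6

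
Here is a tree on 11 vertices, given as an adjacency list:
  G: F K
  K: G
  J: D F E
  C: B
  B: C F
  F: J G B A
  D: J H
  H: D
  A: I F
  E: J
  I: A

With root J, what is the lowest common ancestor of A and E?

J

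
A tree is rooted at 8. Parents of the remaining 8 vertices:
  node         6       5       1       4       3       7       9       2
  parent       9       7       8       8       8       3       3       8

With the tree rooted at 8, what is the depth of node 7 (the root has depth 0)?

Path from 8 to 7: 8 → 3 → 7, which has 2 edges.

2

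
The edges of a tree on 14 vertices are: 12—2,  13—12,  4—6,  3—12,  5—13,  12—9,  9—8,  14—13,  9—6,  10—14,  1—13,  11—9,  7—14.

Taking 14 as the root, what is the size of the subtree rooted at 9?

5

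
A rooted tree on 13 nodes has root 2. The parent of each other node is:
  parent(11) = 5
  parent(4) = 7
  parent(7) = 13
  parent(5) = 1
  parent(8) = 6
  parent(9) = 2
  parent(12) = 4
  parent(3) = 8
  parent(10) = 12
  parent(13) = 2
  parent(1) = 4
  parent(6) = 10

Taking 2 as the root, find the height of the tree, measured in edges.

The longest root-to-leaf path is 2 → 13 → 7 → 4 → 12 → 10 → 6 → 8 → 3 (8 edges).

8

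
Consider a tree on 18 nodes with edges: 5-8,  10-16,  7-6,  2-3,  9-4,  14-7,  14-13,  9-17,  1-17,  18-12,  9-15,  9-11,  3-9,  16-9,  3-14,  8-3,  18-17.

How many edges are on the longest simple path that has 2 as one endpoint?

5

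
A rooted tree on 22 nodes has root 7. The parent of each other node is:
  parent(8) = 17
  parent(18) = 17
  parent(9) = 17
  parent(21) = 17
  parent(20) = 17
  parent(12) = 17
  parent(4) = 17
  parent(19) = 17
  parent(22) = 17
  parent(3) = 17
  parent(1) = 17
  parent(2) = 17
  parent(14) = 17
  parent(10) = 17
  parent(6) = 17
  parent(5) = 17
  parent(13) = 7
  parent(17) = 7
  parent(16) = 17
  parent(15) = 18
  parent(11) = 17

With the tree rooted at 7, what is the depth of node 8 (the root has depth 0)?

2

Path from 7 to 8: 7 – 17 – 8, which has 2 edges.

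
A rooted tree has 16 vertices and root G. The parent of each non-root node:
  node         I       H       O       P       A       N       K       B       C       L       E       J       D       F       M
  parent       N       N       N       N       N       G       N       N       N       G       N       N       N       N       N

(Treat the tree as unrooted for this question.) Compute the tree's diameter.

3

A longest path is L-G-N-M, with 3 edges.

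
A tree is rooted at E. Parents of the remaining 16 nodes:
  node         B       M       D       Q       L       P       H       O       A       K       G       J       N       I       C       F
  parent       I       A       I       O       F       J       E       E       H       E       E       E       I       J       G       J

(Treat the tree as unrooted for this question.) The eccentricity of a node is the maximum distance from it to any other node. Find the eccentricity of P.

Distances from P peak at 5, attained at M.
P-J-E-H-A-M

5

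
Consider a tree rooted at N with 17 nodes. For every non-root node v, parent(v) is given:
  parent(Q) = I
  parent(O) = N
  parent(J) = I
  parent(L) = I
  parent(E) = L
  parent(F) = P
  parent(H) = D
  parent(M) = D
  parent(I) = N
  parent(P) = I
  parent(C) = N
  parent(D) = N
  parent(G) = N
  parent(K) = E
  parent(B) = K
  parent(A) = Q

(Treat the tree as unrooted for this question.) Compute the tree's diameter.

BFS from B reaches M last, at distance 7; BFS from M confirms no node is farther.
Path: B – K – E – L – I – N – D – M.

7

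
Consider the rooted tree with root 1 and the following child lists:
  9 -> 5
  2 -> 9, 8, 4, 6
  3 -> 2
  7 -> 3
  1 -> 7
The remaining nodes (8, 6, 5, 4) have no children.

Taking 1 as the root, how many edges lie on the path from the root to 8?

4

Climbing from 8 to the root: 8–2–3–7–1. That's 4 steps.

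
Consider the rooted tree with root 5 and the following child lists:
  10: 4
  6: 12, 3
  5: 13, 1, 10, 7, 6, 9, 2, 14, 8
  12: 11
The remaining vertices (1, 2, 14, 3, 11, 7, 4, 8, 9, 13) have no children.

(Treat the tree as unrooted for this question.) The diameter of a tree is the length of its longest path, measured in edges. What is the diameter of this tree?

BFS from 11 reaches 4 last, at distance 5; BFS from 4 confirms no node is farther.
Path: 11 – 12 – 6 – 5 – 10 – 4.

5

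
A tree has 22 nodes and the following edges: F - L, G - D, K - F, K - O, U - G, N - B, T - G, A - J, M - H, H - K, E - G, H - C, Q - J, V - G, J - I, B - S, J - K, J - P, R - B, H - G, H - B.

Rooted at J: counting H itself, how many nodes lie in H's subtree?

13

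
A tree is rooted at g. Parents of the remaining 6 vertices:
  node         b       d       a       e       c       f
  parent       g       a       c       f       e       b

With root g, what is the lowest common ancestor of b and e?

b

b's ancestor chain is b, g and e's is e, f, b, g; they first meet at b.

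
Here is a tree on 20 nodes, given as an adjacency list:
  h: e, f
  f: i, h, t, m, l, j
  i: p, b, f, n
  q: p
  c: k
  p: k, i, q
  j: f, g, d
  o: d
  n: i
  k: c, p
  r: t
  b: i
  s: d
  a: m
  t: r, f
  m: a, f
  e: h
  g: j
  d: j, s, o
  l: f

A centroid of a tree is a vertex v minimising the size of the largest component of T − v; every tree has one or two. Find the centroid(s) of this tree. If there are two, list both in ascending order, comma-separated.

Removing f splits the tree into components of sizes 7, 5, 2, 2, 2, 1; the largest is 7 ≤ ⌊20/2⌋ = 10.
No neighbour of f does as well, so f is the unique centroid.

f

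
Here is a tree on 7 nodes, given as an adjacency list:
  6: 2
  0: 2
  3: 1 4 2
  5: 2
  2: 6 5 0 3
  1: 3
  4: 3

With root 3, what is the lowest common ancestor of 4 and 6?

Ancestors of 4 (toward the root): 4, 3.
Ancestors of 6: 6, 2, 3.
The deepest node appearing in both lists is 3.

3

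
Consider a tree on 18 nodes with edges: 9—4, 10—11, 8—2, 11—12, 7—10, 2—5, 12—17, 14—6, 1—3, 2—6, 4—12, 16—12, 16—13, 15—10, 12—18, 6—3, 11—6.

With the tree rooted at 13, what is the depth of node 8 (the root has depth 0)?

6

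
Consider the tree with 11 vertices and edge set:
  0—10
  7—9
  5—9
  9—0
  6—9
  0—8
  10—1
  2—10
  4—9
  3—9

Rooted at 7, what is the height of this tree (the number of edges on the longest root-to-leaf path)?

4

The longest root-to-leaf path is 7–9–0–10–1 (4 edges).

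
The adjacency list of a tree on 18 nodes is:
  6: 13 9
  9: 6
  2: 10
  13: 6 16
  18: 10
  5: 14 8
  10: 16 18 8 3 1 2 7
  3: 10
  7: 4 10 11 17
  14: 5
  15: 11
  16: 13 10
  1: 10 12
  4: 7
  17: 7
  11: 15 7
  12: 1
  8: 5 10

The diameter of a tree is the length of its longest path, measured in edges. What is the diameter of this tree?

BFS from 9 reaches 15 last, at distance 7; BFS from 15 confirms no node is farther.
Path: 9–6–13–16–10–7–11–15.

7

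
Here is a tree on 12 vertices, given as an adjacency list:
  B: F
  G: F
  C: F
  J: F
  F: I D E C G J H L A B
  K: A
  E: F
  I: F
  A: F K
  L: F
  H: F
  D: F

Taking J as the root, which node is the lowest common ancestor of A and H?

Ancestors of A (toward the root): A, F, J.
Ancestors of H: H, F, J.
The deepest node appearing in both lists is F.

F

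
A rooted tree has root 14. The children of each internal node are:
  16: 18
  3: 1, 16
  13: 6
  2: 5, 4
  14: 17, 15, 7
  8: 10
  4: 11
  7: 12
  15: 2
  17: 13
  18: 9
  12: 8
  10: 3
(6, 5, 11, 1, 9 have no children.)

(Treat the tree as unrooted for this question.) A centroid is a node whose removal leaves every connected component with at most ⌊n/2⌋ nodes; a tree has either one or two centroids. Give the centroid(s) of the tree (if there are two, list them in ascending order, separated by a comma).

If 14 is removed the pieces have sizes 9, 5, 3, all ≤ ⌊18/2⌋ = 9.
7 is adjacent to 14 and is also a centroid (the largest component after removing it is likewise 9).

7, 14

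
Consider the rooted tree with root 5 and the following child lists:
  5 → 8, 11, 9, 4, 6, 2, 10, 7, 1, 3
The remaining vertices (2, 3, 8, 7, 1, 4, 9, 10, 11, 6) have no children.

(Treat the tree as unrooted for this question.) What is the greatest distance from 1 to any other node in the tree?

2

A farthest node from 1 is 7 (6, 11, 10, 8, 2, 3, 9, 4 also at distance 2).
The path 1 – 5 – 7 has 2 edges.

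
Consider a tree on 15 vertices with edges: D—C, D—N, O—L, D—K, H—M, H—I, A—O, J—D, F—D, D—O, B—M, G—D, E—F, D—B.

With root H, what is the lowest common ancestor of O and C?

D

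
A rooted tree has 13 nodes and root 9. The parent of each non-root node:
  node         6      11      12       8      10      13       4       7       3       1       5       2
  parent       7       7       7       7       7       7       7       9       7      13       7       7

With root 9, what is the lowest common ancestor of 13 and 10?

Ancestors of 13 (toward the root): 13, 7, 9.
Ancestors of 10: 10, 7, 9.
The deepest node appearing in both lists is 7.

7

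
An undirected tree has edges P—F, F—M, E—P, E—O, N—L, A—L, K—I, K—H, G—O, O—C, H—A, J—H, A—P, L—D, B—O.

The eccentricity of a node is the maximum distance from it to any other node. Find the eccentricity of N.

Distances from N peak at 6, attained at G (B, C also at distance 6).
N-L-A-P-E-O-G

6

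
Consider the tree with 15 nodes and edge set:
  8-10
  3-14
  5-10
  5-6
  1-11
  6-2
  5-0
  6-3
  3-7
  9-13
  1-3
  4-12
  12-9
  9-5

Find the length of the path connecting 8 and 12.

4

The path is 8–10–5–9–12, which has 4 edges.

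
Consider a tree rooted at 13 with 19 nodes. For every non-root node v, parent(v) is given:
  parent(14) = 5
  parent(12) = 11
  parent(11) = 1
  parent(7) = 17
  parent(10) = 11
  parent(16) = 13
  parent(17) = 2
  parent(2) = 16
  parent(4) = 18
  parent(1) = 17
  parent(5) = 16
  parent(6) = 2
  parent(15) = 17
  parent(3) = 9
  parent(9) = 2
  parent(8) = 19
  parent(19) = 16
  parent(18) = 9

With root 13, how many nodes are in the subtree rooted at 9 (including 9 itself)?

The subtree rooted at 9 contains: 9, 18, 3, 4 — 4 nodes.

4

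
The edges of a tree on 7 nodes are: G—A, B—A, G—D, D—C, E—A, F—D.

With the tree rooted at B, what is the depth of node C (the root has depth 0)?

Climbing from C to the root: C–D–G–A–B. That's 4 steps.

4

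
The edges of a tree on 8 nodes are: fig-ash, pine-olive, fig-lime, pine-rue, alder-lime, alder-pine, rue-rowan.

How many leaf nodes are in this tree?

3

Exactly 3 nodes have a single neighbour: ash, olive, rowan.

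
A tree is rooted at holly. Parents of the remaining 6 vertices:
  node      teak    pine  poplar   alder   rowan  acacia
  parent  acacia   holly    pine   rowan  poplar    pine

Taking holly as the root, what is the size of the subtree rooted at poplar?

3

poplar's subtree: {poplar, rowan, alder}, size 3.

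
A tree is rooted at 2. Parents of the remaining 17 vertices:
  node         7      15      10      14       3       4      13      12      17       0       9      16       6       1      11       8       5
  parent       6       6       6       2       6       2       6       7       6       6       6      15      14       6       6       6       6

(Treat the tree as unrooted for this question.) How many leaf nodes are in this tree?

Degree-1 nodes: 0, 1, 3, 4, 5, 8, 9, 10, 11, 12, 13, 16, 17 — 13 of them.

13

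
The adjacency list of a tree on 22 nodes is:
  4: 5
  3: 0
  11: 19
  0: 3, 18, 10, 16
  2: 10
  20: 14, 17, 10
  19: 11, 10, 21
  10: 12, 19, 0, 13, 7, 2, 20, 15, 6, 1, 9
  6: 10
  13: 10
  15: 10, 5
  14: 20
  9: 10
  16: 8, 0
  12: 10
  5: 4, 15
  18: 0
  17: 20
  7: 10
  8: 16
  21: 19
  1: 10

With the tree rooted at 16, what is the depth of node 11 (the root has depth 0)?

16 → 0 → 10 → 19 → 11 — 4 edges.

4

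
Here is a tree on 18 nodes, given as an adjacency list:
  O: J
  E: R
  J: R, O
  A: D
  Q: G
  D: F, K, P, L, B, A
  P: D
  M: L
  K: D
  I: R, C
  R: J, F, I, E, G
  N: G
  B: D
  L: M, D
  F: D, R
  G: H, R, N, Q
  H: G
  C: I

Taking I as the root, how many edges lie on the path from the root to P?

I–R–F–D–P — 4 edges.

4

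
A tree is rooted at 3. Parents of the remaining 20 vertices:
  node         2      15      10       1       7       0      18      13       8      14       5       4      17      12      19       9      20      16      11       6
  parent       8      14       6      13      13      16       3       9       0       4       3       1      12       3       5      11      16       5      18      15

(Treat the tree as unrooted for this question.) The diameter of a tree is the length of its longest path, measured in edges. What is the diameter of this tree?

BFS from 10 reaches 2 last, at distance 15; BFS from 2 confirms no node is farther.
Path: 10–6–15–14–4–1–13–9–11–18–3–5–16–0–8–2.

15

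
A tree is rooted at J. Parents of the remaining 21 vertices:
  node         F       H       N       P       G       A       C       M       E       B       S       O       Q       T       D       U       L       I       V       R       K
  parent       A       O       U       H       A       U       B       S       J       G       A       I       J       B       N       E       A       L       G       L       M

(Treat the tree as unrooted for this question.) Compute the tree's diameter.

9

BFS from P reaches Q last, at distance 9; BFS from Q confirms no node is farther.
Path: P–H–O–I–L–A–U–E–J–Q.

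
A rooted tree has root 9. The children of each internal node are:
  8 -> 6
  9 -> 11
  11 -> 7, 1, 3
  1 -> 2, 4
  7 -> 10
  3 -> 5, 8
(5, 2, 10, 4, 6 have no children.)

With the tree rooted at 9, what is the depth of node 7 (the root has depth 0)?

2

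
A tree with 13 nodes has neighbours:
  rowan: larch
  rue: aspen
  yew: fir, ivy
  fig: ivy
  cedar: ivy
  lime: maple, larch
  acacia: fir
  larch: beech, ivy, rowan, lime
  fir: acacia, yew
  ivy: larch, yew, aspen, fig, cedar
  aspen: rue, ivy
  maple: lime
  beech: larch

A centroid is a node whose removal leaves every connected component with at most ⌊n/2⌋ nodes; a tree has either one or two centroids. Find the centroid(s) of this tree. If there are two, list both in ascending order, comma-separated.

ivy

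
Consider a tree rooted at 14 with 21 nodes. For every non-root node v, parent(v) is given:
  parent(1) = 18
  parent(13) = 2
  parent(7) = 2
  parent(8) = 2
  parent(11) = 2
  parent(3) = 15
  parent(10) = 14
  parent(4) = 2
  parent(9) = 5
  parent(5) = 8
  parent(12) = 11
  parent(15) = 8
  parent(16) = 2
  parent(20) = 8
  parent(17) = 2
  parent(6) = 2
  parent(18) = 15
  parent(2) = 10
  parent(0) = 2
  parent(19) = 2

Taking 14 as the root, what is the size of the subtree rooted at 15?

The subtree rooted at 15 contains: 15, 18, 3, 1 — 4 nodes.

4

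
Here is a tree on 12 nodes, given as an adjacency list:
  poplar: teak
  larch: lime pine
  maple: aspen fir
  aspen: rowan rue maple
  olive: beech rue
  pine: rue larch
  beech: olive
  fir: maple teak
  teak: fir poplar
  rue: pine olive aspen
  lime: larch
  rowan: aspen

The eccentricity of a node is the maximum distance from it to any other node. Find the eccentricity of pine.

6

Distances from pine peak at 6, attained at poplar.
pine – rue – aspen – maple – fir – teak – poplar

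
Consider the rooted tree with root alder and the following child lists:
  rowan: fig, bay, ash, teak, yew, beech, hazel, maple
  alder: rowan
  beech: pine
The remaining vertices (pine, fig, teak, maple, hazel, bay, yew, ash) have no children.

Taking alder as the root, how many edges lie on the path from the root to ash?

alder → rowan → ash — 2 edges.

2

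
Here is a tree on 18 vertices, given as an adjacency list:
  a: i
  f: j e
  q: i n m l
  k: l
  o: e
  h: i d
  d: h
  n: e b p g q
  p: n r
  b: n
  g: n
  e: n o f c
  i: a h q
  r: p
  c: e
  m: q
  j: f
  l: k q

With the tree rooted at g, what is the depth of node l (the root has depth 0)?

g – n – q – l — 3 edges.

3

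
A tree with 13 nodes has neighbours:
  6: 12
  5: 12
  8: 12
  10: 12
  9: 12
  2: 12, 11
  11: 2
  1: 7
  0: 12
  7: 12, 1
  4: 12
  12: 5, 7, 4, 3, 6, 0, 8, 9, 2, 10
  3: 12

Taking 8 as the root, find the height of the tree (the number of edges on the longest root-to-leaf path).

3

The longest root-to-leaf path is 8-12-2-11 (3 edges).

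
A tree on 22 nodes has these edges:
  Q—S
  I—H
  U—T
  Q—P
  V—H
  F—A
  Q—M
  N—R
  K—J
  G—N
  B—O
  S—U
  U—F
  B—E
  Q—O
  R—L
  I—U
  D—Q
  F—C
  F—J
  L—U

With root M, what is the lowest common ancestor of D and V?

Q

Path D→root: D Q M; path V→root: V H I U S Q M.
First common node: Q.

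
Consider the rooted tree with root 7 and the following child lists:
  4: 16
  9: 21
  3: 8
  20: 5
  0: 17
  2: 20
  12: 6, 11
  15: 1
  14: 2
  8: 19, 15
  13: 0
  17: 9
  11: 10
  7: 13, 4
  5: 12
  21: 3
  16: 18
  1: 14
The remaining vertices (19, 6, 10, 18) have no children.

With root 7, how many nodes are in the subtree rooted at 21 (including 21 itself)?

14

21's subtree: {21, 3, 8, 19, 15, 1, 14, 2, 20, 5, 12, 6, 11, 10}, size 14.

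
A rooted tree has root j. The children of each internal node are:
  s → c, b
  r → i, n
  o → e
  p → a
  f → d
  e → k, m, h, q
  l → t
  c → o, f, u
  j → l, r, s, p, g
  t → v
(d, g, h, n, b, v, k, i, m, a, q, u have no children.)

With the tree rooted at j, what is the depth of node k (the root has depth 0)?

Path from j to k: j–s–c–o–e–k, which has 5 edges.

5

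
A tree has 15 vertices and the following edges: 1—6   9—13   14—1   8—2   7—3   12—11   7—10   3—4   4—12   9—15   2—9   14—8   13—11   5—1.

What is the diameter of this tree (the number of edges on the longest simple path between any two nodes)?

12

A longest path is 10 - 7 - 3 - 4 - 12 - 11 - 13 - 9 - 2 - 8 - 14 - 1 - 5, with 12 edges.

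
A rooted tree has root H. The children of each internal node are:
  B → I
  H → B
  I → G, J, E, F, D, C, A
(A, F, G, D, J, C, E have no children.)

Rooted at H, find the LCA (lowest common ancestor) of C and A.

I

Ancestors of C (toward the root): C, I, B, H.
Ancestors of A: A, I, B, H.
The deepest node appearing in both lists is I.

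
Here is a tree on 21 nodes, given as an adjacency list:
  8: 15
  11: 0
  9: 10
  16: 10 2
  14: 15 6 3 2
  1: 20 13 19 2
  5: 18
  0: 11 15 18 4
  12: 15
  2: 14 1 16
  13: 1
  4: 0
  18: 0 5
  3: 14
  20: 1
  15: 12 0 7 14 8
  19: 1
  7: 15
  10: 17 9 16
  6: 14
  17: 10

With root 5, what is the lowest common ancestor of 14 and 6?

14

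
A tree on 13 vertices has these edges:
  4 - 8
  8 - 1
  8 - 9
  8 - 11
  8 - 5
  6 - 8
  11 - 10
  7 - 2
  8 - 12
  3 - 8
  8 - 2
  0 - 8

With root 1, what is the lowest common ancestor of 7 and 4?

Ancestors of 7 (toward the root): 7, 2, 8, 1.
Ancestors of 4: 4, 8, 1.
The deepest node appearing in both lists is 8.

8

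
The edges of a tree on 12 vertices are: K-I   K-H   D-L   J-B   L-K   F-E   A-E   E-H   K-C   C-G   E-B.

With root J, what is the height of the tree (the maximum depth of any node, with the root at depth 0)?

6

G sits deepest: J–B–E–H–K–C–G — 6 edges from the root.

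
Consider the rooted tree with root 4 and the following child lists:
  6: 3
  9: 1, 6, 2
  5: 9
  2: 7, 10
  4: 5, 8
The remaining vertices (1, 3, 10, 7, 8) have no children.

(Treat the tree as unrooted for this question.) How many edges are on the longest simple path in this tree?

Starting from 8, a farthest node is 3 at distance 5.
One longest path: 8 – 4 – 5 – 9 – 6 – 3.
So the diameter is 5.

5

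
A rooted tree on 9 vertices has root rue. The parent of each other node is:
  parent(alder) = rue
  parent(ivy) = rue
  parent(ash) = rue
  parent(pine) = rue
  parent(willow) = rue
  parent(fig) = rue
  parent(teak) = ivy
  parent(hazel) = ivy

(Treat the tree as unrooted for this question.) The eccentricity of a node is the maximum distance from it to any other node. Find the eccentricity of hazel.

3

The node farthest from hazel is fig (pine, alder, ash, willow also at distance 3), via hazel – ivy – rue – fig — 3 edges.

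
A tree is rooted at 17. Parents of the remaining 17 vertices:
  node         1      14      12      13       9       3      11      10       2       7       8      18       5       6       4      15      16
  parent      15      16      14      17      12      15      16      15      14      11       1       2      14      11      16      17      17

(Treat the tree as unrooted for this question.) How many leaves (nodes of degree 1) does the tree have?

10

The leaves are 3, 4, 5, 6, 7, 8, 9, 10, 13, 18.
That is 10 leaves.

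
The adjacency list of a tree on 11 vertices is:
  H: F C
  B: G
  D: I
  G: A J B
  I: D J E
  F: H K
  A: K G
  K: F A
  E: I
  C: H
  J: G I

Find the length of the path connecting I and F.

5

Walking from I: I–J–G–A–K–F. Length 5.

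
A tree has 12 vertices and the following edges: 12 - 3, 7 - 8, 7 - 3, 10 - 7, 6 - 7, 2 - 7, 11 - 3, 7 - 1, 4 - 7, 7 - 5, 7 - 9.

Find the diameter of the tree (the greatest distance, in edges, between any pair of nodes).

A longest path is 12-3-7-8, with 3 edges.

3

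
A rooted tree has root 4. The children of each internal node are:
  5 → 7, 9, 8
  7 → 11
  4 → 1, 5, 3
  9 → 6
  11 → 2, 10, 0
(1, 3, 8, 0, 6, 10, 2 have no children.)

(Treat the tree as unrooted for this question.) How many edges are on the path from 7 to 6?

3

Walking from 7: 7–5–9–6. Length 3.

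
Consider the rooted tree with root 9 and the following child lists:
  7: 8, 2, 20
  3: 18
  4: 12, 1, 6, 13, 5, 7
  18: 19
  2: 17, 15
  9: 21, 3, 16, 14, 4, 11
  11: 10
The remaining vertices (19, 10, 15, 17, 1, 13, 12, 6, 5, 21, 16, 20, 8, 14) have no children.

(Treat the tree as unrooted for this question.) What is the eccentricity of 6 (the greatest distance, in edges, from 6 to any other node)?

Distances from 6 peak at 5, attained at 19.
6–4–9–3–18–19

5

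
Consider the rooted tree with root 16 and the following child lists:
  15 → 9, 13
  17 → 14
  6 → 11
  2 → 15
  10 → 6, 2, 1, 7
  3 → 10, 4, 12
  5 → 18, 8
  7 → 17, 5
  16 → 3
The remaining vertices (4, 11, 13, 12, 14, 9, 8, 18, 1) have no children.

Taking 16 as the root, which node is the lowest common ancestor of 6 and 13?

10

Path 6→root: 6 10 3 16; path 13→root: 13 15 2 10 3 16.
First common node: 10.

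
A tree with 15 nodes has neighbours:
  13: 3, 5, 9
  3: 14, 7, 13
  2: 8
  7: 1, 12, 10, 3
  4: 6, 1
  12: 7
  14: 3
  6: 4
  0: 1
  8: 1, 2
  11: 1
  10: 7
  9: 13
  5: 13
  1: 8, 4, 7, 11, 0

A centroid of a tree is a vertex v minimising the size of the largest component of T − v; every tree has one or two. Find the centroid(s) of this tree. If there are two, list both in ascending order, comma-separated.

Removing 7 splits the tree into components of sizes 7, 5, 1, 1; the largest is 7 ≤ ⌊15/2⌋ = 7.
Every other node leaves some component of size > 7, so the centroid is unique.

7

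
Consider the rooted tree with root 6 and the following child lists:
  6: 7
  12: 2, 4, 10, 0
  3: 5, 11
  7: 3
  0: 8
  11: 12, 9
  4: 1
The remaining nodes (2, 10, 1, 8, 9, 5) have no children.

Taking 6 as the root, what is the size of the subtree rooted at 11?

11's subtree: {11, 12, 9, 0, 10, 2, 4, 8, 1}, size 9.

9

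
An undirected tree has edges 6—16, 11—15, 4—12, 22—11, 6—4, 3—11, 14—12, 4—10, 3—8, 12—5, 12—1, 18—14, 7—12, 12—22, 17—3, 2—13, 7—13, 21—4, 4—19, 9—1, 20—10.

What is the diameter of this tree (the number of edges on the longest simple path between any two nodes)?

A longest path is 17 – 3 – 11 – 22 – 12 – 7 – 13 – 2, with 7 edges.

7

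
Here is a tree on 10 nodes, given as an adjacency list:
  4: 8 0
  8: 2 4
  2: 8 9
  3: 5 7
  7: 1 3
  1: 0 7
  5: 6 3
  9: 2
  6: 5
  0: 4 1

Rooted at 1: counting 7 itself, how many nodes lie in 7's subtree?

The subtree rooted at 7 contains: 7, 3, 5, 6 — 4 nodes.

4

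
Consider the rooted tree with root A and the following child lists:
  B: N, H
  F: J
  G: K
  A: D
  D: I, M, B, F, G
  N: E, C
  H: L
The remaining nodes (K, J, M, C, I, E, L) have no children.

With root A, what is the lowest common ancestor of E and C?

Path E→root: E N B D A; path C→root: C N B D A.
First common node: N.

N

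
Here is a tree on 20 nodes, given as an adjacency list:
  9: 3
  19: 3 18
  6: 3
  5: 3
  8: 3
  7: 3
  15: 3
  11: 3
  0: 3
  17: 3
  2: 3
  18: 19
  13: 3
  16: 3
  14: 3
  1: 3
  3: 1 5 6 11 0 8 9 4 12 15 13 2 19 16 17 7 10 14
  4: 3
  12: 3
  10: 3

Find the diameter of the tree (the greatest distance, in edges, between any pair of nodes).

3

Starting from 18, a farthest node is 6 at distance 3.
One longest path: 18 - 19 - 3 - 6.
So the diameter is 3.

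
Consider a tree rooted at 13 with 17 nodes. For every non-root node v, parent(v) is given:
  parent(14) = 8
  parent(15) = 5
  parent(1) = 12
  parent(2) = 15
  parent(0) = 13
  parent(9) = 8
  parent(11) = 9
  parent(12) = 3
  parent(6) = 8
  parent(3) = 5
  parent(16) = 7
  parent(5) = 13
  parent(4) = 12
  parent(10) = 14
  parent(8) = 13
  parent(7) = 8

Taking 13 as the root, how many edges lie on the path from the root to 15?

13 – 5 – 15 — 2 edges.

2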